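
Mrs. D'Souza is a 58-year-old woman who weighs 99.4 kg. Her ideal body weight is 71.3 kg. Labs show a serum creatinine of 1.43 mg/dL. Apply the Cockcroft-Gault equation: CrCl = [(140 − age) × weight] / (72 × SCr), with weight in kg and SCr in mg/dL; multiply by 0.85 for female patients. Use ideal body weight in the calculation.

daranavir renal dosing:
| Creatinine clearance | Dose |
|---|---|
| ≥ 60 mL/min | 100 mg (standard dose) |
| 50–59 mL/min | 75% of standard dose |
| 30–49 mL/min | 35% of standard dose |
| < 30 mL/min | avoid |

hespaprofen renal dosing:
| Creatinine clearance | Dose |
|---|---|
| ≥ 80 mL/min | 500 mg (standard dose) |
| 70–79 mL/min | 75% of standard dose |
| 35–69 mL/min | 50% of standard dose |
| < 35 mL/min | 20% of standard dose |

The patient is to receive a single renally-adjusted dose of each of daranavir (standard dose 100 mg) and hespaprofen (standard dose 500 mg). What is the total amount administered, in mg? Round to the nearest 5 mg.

285 mg

CrCl = (140 − 58) × 71.3 / (72 × 1.43) × 0.85 = 5846.6 / 102.96 × 0.85 ≈ 48.3 mL/min
CrCl ≈ 48 mL/min.
daranavir: 30–49 mL/min → 35% of 100 mg = 35 mg.
hespaprofen: 35–69 mL/min → 50% of 500 mg = 250 mg.
Total = 35 + 250 = 285 mg.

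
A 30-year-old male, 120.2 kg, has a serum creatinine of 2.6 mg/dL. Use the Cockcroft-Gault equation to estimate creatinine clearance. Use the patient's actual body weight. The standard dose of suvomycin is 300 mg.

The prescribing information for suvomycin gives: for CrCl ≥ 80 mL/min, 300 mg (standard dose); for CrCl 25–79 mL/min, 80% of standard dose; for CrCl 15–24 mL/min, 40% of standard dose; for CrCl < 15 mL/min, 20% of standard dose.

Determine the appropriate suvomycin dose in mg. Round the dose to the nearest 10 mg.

CrCl = (140 − 30) × 120.2 / (72 × 2.6) = 13222.0 / 187.20 ≈ 70.6 mL/min
CrCl ≈ 71 mL/min → bracket 25–79 mL/min.
80% of 300 mg = 240 mg

240 mg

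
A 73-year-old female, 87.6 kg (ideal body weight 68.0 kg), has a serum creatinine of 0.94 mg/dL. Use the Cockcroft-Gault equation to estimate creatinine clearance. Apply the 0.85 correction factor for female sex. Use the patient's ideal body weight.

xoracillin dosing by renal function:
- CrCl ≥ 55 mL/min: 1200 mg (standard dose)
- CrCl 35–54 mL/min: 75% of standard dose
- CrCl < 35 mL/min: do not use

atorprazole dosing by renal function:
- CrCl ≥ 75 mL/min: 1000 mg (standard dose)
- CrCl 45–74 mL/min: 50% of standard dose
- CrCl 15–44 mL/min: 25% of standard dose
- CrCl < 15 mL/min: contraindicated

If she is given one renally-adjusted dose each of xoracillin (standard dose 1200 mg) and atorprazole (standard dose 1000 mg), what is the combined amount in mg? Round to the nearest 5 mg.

1700 mg

CrCl = (140 − 73) × 68 / (72 × 0.94) × 0.85 = 4556.0 / 67.68 × 0.85 ≈ 57.2 mL/min
CrCl ≈ 57 mL/min.
xoracillin: ≥ 55 mL/min → 100% of 1200 mg = 1200 mg.
atorprazole: 45–74 mL/min → 50% of 1000 mg = 500 mg.
Total = 1200 + 500 = 1700 mg.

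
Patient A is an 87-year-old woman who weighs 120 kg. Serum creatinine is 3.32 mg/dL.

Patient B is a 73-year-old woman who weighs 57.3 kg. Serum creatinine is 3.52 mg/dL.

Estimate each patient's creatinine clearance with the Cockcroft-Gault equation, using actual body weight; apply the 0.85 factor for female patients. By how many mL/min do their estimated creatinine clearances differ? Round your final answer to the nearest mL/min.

10 mL/min

Patient A: CrCl = (140 − 87) × 120 / (72 × 3.32) × 0.85 = 6360.0 / 239.04 × 0.85 ≈ 22.6 mL/min
Patient B: CrCl = (140 − 73) × 57.3 / (72 × 3.52) × 0.85 = 3839.1 / 253.44 × 0.85 ≈ 12.9 mL/min
|22.6 − 12.9| = 9.7 mL/min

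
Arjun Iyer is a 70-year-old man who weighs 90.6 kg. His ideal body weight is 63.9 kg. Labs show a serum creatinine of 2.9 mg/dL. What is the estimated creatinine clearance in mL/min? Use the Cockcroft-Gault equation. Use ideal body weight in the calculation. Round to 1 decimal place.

21.4 mL/min

CrCl = (140 − 70) × 63.9 / (72 × 2.9) = 4473.0 / 208.80 ≈ 21.4 mL/min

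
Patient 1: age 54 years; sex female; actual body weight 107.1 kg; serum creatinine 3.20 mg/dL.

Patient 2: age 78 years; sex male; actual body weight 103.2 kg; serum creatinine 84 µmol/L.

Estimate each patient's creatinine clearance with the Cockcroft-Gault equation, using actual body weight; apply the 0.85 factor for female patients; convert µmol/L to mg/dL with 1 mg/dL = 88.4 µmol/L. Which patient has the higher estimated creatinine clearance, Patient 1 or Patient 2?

Patient 1: CrCl = (140 − 54) × 107.1 / (72 × 3.2) × 0.85 = 9210.6 / 230.40 × 0.85 ≈ 34.0 mL/min
Patient 2: SCr = 84 / 88.4 = 0.95 mg/dL
Patient 2: CrCl = (140 − 78) × 103.2 / (72 × 0.95) = 6398.4 / 68.40 ≈ 93.5 mL/min
34.0 vs 93.5 mL/min → Patient 2 is higher.

Patient 2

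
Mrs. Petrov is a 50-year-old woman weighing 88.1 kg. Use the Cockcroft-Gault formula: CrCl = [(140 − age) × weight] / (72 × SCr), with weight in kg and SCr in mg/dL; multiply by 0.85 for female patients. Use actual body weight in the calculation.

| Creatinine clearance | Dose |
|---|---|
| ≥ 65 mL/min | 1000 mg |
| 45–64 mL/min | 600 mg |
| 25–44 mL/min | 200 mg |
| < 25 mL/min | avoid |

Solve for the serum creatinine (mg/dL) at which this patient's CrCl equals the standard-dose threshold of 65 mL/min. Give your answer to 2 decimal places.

1.44 mg/dL

Standard dose requires CrCl ≥ 65 mL/min.
Set (140 − 50) × 88.1 × 0.85 / (72 × SCr) = 65
SCr = (140 − 50) × 88.1 × 0.85 / (72 × 65) = 1.440 mg/dL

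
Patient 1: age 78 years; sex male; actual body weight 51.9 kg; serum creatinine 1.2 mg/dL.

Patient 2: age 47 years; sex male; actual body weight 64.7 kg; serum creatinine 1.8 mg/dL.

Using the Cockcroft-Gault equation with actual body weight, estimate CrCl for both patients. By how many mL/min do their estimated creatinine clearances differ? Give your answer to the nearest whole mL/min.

9 mL/min

Patient 1: CrCl = (140 − 78) × 51.9 / (72 × 1.2) = 3217.8 / 86.40 ≈ 37.2 mL/min
Patient 2: CrCl = (140 − 47) × 64.7 / (72 × 1.8) = 6017.1 / 129.60 ≈ 46.4 mL/min
|37.2 − 46.4| = 9.2 mL/min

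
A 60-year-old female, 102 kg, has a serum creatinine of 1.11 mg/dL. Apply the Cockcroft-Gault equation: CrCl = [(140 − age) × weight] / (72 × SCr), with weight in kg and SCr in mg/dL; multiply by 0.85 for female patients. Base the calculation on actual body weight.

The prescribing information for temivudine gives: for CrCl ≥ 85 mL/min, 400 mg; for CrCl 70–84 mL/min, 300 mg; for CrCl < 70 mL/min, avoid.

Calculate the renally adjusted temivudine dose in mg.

CrCl = (140 − 60) × 102 / (72 × 1.11) × 0.85 = 8160.0 / 79.92 × 0.85 ≈ 86.8 mL/min
CrCl ≈ 87 mL/min → bracket ≥ 85 mL/min.
Dose for this bracket: 400 mg.

400 mg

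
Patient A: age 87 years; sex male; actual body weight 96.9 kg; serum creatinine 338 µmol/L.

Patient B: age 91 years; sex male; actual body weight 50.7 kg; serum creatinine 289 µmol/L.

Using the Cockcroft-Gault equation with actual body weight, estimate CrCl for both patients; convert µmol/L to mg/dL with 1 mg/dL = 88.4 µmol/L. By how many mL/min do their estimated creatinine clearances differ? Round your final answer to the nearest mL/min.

Patient A: SCr = 338 / 88.4 = 3.824 mg/dL
Patient A: CrCl = (140 − 87) × 96.9 / (72 × 3.824) = 5135.7 / 275.33 ≈ 18.7 mL/min
Patient B: SCr = 289 / 88.4 = 3.269 mg/dL
Patient B: CrCl = (140 − 91) × 50.7 / (72 × 3.269) = 2484.3 / 235.37 ≈ 10.6 mL/min
|18.7 − 10.6| = 8.1 mL/min

8 mL/min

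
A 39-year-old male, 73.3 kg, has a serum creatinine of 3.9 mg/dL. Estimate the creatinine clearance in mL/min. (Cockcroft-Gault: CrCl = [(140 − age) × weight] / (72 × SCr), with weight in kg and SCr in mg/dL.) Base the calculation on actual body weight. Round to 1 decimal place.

26.4 mL/min

CrCl = (140 − 39) × 73.3 / (72 × 3.9) = 7403.3 / 280.80 ≈ 26.4 mL/min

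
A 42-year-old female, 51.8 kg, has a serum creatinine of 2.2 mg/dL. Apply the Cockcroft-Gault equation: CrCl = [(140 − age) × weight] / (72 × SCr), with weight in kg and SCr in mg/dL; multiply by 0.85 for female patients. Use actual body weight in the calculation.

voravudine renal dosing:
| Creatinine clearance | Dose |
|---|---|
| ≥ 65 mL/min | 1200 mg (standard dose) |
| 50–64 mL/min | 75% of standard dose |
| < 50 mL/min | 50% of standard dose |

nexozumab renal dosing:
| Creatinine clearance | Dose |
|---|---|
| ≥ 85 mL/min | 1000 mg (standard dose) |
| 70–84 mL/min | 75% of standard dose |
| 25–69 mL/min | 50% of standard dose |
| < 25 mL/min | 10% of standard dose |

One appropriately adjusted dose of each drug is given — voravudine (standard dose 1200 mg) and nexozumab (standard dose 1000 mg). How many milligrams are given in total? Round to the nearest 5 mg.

CrCl = (140 − 42) × 51.8 / (72 × 2.2) × 0.85 = 5076.4 / 158.40 × 0.85 ≈ 27.2 mL/min
CrCl ≈ 27 mL/min.
voravudine: < 50 mL/min → 50% of 1200 mg = 600 mg.
nexozumab: 25–69 mL/min → 50% of 1000 mg = 500 mg.
Total = 600 + 500 = 1100 mg.

1100 mg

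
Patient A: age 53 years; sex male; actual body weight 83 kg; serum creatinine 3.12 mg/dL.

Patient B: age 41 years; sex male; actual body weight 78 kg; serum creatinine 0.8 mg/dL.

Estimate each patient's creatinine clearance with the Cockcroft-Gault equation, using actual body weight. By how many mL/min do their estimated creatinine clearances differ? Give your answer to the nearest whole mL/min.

102 mL/min

Patient A: CrCl = (140 − 53) × 83 / (72 × 3.12) = 7221.0 / 224.64 ≈ 32.1 mL/min
Patient B: CrCl = (140 − 41) × 78 / (72 × 0.8) = 7722.0 / 57.60 ≈ 134.1 mL/min
|32.1 − 134.1| = 102.0 mL/min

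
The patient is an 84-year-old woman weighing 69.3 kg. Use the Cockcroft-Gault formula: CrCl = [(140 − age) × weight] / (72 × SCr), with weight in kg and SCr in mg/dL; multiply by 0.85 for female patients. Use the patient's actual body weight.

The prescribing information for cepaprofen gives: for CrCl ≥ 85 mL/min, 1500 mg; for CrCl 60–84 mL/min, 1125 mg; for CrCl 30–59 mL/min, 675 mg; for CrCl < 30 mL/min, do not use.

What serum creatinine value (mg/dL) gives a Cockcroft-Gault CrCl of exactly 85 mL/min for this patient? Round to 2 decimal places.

Standard dose requires CrCl ≥ 85 mL/min.
Set (140 − 84) × 69.3 × 0.85 / (72 × SCr) = 85
SCr = (140 − 84) × 69.3 × 0.85 / (72 × 85) = 0.539 mg/dL

0.54 mg/dL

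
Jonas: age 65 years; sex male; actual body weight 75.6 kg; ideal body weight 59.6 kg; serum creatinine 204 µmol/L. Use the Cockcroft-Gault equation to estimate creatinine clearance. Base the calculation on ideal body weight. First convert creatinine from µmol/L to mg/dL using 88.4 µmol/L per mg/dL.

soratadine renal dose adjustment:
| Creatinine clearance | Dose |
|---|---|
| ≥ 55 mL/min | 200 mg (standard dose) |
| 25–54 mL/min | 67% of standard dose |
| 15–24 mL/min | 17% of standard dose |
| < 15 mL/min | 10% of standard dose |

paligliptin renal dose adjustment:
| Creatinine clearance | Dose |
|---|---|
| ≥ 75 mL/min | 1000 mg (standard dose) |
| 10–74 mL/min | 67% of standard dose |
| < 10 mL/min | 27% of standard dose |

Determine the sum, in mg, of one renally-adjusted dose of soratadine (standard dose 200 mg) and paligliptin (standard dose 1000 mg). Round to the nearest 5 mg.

SCr = 204 / 88.4 = 2.308 mg/dL
CrCl = (140 − 65) × 59.6 / (72 × 2.308) = 4470.0 / 166.18 ≈ 26.9 mL/min
CrCl ≈ 27 mL/min.
soratadine: 25–54 mL/min → 67% of 200 mg = 134 mg.
paligliptin: 10–74 mL/min → 67% of 1000 mg = 670 mg.
Total = 134 + 670 = 804 mg.

805 mg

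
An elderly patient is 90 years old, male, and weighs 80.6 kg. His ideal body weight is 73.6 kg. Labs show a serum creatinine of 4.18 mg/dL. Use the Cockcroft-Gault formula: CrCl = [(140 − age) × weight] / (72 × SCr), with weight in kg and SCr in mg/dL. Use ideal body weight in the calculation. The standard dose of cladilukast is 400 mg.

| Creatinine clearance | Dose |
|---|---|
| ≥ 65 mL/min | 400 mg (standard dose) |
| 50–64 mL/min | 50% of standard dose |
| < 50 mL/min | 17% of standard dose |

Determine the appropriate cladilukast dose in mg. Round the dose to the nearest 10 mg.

CrCl = (140 − 90) × 73.6 / (72 × 4.18) = 3680.0 / 300.96 ≈ 12.2 mL/min
CrCl ≈ 12 mL/min → bracket < 50 mL/min.
17% of 400 mg = 68 mg → 70 mg

70 mg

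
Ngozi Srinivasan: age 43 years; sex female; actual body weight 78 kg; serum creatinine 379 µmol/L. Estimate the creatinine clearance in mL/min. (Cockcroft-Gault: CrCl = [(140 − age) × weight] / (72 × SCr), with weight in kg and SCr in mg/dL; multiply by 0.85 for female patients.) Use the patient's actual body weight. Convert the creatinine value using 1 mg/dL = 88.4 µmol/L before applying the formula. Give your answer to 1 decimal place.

SCr = 379 / 88.4 = 4.287 mg/dL
CrCl = (140 − 43) × 78 / (72 × 4.287) × 0.85 = 7566.0 / 308.66 × 0.85 ≈ 20.8 mL/min

20.8 mL/min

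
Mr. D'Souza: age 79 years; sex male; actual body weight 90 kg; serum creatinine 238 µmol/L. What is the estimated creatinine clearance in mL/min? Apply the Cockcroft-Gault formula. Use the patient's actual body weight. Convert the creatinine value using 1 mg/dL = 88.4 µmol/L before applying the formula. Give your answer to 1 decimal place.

28.3 mL/min

SCr = 238 / 88.4 = 2.692 mg/dL
CrCl = (140 − 79) × 90 / (72 × 2.692) = 5490.0 / 193.82 ≈ 28.3 mL/min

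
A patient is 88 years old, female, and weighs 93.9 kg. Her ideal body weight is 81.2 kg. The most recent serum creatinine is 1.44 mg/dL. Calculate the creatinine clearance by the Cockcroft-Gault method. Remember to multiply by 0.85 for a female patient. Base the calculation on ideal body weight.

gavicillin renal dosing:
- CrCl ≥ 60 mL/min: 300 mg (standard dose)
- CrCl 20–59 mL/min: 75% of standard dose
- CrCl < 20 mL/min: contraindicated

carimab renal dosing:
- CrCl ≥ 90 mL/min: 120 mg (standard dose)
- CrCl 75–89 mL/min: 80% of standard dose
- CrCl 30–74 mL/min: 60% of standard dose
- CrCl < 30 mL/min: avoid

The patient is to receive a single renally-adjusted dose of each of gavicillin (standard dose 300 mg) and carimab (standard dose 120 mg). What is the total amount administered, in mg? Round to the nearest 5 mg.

CrCl = (140 − 88) × 81.2 / (72 × 1.44) × 0.85 = 4222.4 / 103.68 × 0.85 ≈ 34.6 mL/min
CrCl ≈ 35 mL/min.
gavicillin: 20–59 mL/min → 75% of 300 mg = 225 mg.
carimab: 30–74 mL/min → 60% of 120 mg = 72 mg.
Total = 225 + 72 = 297 mg.

295 mg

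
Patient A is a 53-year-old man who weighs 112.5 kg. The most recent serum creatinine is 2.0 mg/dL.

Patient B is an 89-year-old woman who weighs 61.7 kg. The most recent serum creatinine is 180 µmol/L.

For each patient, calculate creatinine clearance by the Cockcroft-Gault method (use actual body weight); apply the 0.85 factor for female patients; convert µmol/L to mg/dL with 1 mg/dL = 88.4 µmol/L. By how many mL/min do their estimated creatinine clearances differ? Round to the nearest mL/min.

50 mL/min

Patient A: CrCl = (140 − 53) × 112.5 / (72 × 2) = 9787.5 / 144.00 ≈ 68.0 mL/min
Patient B: SCr = 180 / 88.4 = 2.036 mg/dL
Patient B: CrCl = (140 − 89) × 61.7 / (72 × 2.036) × 0.85 = 3146.7 / 146.59 × 0.85 ≈ 18.2 mL/min
|68.0 − 18.2| = 49.8 mL/min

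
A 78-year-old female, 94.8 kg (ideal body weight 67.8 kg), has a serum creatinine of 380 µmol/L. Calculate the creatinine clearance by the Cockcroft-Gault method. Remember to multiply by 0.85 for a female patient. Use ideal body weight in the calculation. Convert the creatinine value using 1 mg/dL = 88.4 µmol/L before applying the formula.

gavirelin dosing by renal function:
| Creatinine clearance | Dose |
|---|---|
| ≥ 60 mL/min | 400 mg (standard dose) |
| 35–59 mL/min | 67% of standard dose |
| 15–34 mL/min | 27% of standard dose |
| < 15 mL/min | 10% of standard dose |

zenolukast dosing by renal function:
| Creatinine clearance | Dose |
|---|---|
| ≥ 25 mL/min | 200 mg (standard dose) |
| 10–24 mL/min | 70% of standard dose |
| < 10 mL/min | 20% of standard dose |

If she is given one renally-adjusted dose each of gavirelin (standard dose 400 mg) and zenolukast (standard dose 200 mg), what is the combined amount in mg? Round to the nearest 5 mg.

180 mg

SCr = 380 / 88.4 = 4.299 mg/dL
CrCl = (140 − 78) × 67.8 / (72 × 4.299) × 0.85 = 4203.6 / 309.53 × 0.85 ≈ 11.5 mL/min
CrCl ≈ 12 mL/min.
gavirelin: < 15 mL/min → 10% of 400 mg = 40 mg.
zenolukast: 10–24 mL/min → 70% of 200 mg = 140 mg.
Total = 40 + 140 = 180 mg.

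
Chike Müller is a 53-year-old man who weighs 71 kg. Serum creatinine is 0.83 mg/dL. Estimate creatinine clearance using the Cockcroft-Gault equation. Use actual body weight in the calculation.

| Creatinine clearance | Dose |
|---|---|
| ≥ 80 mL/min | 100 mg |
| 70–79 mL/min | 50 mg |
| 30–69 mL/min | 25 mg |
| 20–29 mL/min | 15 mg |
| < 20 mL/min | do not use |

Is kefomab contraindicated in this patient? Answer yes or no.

no

CrCl = (140 − 53) × 71 / (72 × 0.83) = 6177.0 / 59.76 ≈ 103.4 mL/min
CrCl ≈ 103 mL/min, which is ≥ 20 mL/min.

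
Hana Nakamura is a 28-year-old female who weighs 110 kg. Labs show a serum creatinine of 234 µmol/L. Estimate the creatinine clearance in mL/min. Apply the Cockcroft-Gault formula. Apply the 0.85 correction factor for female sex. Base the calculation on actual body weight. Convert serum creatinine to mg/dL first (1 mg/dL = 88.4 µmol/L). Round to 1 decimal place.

SCr = 234 / 88.4 = 2.647 mg/dL
CrCl = (140 − 28) × 110 / (72 × 2.647) × 0.85 = 12320.0 / 190.58 × 0.85 ≈ 54.9 mL/min

54.9 mL/min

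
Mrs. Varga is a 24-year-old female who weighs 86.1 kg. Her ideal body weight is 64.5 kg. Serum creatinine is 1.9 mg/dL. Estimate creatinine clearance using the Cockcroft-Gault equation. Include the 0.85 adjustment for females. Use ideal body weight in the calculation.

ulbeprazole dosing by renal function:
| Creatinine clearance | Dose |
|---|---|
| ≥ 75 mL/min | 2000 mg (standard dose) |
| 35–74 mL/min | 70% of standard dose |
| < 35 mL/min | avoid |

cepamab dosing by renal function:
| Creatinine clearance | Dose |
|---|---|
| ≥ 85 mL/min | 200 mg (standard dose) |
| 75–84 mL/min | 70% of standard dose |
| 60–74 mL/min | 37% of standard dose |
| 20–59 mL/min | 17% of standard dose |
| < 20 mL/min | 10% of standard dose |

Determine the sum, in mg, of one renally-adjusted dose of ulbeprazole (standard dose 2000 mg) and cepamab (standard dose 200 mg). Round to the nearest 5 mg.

1435 mg

CrCl = (140 − 24) × 64.5 / (72 × 1.9) × 0.85 = 7482.0 / 136.80 × 0.85 ≈ 46.5 mL/min
CrCl ≈ 46 mL/min.
ulbeprazole: 35–74 mL/min → 70% of 2000 mg = 1400 mg.
cepamab: 20–59 mL/min → 17% of 200 mg = 34 mg.
Total = 1400 + 34 = 1434 mg.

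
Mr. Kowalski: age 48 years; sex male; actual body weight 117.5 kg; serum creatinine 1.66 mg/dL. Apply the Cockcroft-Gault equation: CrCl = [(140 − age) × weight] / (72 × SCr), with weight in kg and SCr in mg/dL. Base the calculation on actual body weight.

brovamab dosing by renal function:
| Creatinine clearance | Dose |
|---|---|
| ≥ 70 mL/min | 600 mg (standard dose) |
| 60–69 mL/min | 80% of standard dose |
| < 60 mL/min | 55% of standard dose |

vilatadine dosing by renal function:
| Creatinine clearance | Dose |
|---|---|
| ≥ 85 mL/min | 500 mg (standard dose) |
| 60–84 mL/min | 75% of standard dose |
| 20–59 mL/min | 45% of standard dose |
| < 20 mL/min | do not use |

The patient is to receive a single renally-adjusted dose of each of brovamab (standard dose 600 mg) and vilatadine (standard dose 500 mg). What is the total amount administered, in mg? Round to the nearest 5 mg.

1100 mg

CrCl = (140 − 48) × 117.5 / (72 × 1.66) = 10810.0 / 119.52 ≈ 90.4 mL/min
CrCl ≈ 90 mL/min.
brovamab: ≥ 70 mL/min → 100% of 600 mg = 600 mg.
vilatadine: ≥ 85 mL/min → 100% of 500 mg = 500 mg.
Total = 600 + 500 = 1100 mg.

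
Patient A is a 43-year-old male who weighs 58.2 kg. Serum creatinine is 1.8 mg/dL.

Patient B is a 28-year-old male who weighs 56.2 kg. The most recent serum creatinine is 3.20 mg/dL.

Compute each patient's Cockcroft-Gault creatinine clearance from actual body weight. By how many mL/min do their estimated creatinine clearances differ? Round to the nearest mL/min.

Patient A: CrCl = (140 − 43) × 58.2 / (72 × 1.8) = 5645.4 / 129.60 ≈ 43.6 mL/min
Patient B: CrCl = (140 − 28) × 56.2 / (72 × 3.2) = 6294.4 / 230.40 ≈ 27.3 mL/min
|43.6 − 27.3| = 16.3 mL/min

16 mL/min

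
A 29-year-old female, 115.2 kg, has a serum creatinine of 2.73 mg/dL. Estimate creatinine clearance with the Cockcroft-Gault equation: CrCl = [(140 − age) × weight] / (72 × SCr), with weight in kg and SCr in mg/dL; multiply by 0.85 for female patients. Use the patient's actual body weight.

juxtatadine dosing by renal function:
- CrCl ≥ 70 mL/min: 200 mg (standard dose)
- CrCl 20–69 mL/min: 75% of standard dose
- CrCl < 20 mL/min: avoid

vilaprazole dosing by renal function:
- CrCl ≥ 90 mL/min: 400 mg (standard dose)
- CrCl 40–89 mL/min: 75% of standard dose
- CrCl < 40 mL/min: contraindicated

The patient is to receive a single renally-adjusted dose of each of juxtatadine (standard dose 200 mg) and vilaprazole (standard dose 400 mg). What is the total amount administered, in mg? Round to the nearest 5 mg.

450 mg

CrCl = (140 − 29) × 115.2 / (72 × 2.73) × 0.85 = 12787.2 / 196.56 × 0.85 ≈ 55.3 mL/min
CrCl ≈ 55 mL/min.
juxtatadine: 20–69 mL/min → 75% of 200 mg = 150 mg.
vilaprazole: 40–89 mL/min → 75% of 400 mg = 300 mg.
Total = 150 + 300 = 450 mg.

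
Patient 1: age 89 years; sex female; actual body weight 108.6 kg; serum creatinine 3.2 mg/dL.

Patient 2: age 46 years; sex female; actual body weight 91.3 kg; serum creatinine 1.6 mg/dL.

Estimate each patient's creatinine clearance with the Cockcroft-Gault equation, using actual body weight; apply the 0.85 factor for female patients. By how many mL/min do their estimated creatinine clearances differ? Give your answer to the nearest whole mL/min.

Patient 1: CrCl = (140 − 89) × 108.6 / (72 × 3.2) × 0.85 = 5538.6 / 230.40 × 0.85 ≈ 20.4 mL/min
Patient 2: CrCl = (140 − 46) × 91.3 / (72 × 1.6) × 0.85 = 8582.2 / 115.20 × 0.85 ≈ 63.3 mL/min
|20.4 − 63.3| = 42.9 mL/min

43 mL/min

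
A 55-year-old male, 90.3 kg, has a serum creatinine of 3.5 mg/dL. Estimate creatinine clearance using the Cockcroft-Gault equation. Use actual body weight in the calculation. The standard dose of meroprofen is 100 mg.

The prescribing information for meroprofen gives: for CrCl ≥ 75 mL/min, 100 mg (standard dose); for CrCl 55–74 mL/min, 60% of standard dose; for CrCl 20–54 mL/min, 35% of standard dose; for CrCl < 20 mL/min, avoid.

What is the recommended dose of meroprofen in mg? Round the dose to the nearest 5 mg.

35 mg

CrCl = (140 − 55) × 90.3 / (72 × 3.5) = 7675.5 / 252.00 ≈ 30.5 mL/min
CrCl ≈ 30 mL/min → bracket 20–54 mL/min.
35% of 100 mg = 35 mg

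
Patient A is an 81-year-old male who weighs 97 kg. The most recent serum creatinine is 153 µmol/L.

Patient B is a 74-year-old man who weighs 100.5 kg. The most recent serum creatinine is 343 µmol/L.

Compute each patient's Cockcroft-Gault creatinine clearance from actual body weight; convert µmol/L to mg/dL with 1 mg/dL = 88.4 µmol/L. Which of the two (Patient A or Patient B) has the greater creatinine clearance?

Patient A: SCr = 153 / 88.4 = 1.731 mg/dL
Patient A: CrCl = (140 − 81) × 97 / (72 × 1.731) = 5723.0 / 124.63 ≈ 45.9 mL/min
Patient B: SCr = 343 / 88.4 = 3.88 mg/dL
Patient B: CrCl = (140 − 74) × 100.5 / (72 × 3.88) = 6633.0 / 279.36 ≈ 23.7 mL/min
45.9 vs 23.7 mL/min → Patient A is higher.

Patient A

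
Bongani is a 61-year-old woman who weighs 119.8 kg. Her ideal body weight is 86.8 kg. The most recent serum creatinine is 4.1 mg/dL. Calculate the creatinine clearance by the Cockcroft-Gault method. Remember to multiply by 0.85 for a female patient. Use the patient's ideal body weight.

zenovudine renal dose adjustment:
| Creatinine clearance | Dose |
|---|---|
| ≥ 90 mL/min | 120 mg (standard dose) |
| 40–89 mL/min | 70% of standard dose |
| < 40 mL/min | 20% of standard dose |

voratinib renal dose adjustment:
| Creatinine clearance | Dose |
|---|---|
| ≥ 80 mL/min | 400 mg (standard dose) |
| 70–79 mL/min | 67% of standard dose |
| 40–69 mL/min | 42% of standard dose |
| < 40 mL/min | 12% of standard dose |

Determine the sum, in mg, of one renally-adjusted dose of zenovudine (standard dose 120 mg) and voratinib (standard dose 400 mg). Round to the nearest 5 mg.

CrCl = (140 − 61) × 86.8 / (72 × 4.1) × 0.85 = 6857.2 / 295.20 × 0.85 ≈ 19.7 mL/min
CrCl ≈ 20 mL/min.
zenovudine: < 40 mL/min → 20% of 120 mg = 24 mg.
voratinib: < 40 mL/min → 12% of 400 mg = 48 mg.
Total = 24 + 48 = 72 mg.

70 mg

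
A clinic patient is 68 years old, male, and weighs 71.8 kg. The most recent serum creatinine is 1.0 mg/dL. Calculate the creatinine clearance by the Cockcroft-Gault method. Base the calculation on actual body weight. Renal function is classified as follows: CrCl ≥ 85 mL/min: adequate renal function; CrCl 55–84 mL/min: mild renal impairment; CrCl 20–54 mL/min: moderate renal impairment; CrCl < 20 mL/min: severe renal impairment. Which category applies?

mild renal impairment

CrCl = (140 − 68) × 71.8 / (72 × 1) = 5169.6 / 72.00 ≈ 71.8 mL/min
72 mL/min falls in the 'mild renal impairment' range.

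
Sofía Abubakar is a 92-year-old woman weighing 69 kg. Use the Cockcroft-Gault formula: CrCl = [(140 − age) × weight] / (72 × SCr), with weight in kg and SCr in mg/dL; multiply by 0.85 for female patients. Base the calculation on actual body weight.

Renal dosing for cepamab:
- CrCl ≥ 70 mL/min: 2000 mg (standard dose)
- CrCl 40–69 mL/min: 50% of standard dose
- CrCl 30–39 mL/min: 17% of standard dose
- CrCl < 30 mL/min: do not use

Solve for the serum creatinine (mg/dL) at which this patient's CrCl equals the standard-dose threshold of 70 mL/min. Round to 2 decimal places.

0.56 mg/dL

Standard dose requires CrCl ≥ 70 mL/min.
Set (140 − 92) × 69 × 0.85 / (72 × SCr) = 70
SCr = (140 − 92) × 69 × 0.85 / (72 × 70) = 0.559 mg/dL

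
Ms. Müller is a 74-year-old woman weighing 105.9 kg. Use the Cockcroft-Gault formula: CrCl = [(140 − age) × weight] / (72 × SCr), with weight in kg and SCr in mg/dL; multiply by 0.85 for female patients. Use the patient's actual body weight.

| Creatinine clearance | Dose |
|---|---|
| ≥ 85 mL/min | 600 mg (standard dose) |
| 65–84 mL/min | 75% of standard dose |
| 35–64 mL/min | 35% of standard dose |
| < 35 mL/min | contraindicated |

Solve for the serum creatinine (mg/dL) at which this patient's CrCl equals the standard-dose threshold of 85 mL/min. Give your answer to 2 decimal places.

0.97 mg/dL

Standard dose requires CrCl ≥ 85 mL/min.
Set (140 − 74) × 105.9 × 0.85 / (72 × SCr) = 85
SCr = (140 − 74) × 105.9 × 0.85 / (72 × 85) = 0.971 mg/dL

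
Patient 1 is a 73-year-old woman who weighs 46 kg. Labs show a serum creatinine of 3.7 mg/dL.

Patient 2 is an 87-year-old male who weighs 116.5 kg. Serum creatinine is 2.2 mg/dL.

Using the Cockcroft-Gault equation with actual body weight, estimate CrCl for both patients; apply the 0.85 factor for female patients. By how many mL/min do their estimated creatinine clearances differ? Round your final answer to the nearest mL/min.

Patient 1: CrCl = (140 − 73) × 46 / (72 × 3.7) × 0.85 = 3082.0 / 266.40 × 0.85 ≈ 9.8 mL/min
Patient 2: CrCl = (140 − 87) × 116.5 / (72 × 2.2) = 6174.5 / 158.40 ≈ 39.0 mL/min
|9.8 − 39.0| = 29.2 mL/min

29 mL/min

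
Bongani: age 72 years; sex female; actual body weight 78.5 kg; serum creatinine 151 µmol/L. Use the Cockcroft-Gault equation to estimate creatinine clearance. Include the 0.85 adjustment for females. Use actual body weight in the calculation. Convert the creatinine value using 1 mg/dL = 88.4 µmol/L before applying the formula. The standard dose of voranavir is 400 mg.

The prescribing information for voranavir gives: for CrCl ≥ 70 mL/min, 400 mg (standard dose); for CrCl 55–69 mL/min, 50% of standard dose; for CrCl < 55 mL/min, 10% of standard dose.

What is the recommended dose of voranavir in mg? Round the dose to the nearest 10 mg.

SCr = 151 / 88.4 = 1.708 mg/dL
CrCl = (140 − 72) × 78.5 / (72 × 1.708) × 0.85 = 5338.0 / 122.98 × 0.85 ≈ 36.9 mL/min
CrCl ≈ 37 mL/min → bracket < 55 mL/min.
10% of 400 mg = 40 mg

40 mg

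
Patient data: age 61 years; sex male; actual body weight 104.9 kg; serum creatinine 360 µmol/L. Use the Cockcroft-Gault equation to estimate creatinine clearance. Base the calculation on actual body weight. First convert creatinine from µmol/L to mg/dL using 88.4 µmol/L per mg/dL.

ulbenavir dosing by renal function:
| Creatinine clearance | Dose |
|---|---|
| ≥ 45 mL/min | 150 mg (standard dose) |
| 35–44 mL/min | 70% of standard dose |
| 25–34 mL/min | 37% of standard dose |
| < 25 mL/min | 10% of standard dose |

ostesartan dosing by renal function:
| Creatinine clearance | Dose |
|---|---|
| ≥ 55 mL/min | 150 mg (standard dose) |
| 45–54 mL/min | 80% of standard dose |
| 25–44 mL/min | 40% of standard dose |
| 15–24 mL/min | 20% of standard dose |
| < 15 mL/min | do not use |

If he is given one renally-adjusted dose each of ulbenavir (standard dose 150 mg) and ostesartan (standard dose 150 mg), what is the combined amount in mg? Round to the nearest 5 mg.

115 mg

SCr = 360 / 88.4 = 4.072 mg/dL
CrCl = (140 − 61) × 104.9 / (72 × 4.072) = 8287.1 / 293.18 ≈ 28.3 mL/min
CrCl ≈ 28 mL/min.
ulbenavir: 25–34 mL/min → 37% of 150 mg = 55.5 mg.
ostesartan: 25–44 mL/min → 40% of 150 mg = 60 mg.
Total = 55.5 + 60 = 115.5 mg.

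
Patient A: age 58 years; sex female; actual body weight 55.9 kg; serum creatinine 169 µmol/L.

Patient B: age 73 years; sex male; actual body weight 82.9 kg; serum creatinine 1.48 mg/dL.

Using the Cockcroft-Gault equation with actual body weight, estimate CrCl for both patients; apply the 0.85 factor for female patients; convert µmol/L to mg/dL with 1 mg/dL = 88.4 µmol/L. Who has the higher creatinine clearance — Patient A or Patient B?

Patient B

Patient A: SCr = 169 / 88.4 = 1.912 mg/dL
Patient A: CrCl = (140 − 58) × 55.9 / (72 × 1.912) × 0.85 = 4583.8 / 137.66 × 0.85 ≈ 28.3 mL/min
Patient B: CrCl = (140 − 73) × 82.9 / (72 × 1.48) = 5554.3 / 106.56 ≈ 52.1 mL/min
28.3 vs 52.1 mL/min → Patient B is higher.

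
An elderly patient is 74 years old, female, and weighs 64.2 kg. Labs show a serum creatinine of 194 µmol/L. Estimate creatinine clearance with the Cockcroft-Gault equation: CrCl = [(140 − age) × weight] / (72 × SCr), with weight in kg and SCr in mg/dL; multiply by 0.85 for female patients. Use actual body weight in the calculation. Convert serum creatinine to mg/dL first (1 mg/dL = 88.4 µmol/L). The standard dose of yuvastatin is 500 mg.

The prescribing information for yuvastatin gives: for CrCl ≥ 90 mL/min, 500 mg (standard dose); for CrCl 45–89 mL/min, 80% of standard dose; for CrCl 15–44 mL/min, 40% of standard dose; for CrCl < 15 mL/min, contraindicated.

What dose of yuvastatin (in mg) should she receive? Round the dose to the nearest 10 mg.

SCr = 194 / 88.4 = 2.195 mg/dL
CrCl = (140 − 74) × 64.2 / (72 × 2.195) × 0.85 = 4237.2 / 158.04 × 0.85 ≈ 22.8 mL/min
CrCl ≈ 23 mL/min → bracket 15–44 mL/min.
40% of 500 mg = 200 mg

200 mg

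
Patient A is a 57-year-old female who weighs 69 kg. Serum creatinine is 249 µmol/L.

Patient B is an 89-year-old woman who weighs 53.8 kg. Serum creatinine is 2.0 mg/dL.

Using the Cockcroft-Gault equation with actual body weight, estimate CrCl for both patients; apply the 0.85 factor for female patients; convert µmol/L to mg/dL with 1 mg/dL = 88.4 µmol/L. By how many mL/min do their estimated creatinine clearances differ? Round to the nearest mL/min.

Patient A: SCr = 249 / 88.4 = 2.817 mg/dL
Patient A: CrCl = (140 − 57) × 69 / (72 × 2.817) × 0.85 = 5727.0 / 202.82 × 0.85 ≈ 24.0 mL/min
Patient B: CrCl = (140 − 89) × 53.8 / (72 × 2) × 0.85 = 2743.8 / 144.00 × 0.85 ≈ 16.2 mL/min
|24.0 − 16.2| = 7.8 mL/min

8 mL/min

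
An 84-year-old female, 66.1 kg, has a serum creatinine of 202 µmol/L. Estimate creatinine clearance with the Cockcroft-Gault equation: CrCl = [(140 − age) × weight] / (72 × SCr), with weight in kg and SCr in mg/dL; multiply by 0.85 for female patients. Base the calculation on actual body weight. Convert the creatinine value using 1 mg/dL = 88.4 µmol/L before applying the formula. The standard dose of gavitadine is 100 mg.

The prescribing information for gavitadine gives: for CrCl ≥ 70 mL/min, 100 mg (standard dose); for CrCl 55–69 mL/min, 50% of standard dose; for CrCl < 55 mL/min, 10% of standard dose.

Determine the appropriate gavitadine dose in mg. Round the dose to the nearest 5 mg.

10 mg

SCr = 202 / 88.4 = 2.285 mg/dL
CrCl = (140 − 84) × 66.1 / (72 × 2.285) × 0.85 = 3701.6 / 164.52 × 0.85 ≈ 19.1 mL/min
CrCl ≈ 19 mL/min → bracket < 55 mL/min.
10% of 100 mg = 10 mg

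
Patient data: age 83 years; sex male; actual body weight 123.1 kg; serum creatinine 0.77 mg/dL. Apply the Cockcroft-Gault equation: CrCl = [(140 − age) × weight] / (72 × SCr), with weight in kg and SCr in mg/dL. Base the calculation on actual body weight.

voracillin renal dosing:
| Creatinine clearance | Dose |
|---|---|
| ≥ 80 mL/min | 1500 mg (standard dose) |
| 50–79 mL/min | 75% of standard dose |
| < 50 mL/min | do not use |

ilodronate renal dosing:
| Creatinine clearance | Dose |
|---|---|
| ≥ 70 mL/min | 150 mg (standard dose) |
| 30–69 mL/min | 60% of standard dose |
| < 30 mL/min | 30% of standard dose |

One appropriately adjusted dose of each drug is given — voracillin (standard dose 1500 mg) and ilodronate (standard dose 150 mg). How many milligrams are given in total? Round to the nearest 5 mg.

CrCl = (140 − 83) × 123.1 / (72 × 0.77) = 7016.7 / 55.44 ≈ 126.6 mL/min
CrCl ≈ 127 mL/min.
voracillin: ≥ 80 mL/min → 100% of 1500 mg = 1500 mg.
ilodronate: ≥ 70 mL/min → 100% of 150 mg = 150 mg.
Total = 1500 + 150 = 1650 mg.

1650 mg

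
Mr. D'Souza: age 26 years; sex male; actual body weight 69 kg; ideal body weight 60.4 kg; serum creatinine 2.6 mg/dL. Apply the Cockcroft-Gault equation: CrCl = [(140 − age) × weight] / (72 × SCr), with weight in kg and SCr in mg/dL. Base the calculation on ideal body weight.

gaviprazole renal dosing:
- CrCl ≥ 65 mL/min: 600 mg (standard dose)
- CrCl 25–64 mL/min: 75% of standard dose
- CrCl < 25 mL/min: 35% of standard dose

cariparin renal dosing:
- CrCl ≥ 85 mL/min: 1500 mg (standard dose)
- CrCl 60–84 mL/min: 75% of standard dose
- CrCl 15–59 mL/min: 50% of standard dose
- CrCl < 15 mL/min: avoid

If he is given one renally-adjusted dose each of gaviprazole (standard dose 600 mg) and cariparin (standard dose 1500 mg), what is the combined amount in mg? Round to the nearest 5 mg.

1200 mg

CrCl = (140 − 26) × 60.4 / (72 × 2.6) = 6885.6 / 187.20 ≈ 36.8 mL/min
CrCl ≈ 37 mL/min.
gaviprazole: 25–64 mL/min → 75% of 600 mg = 450 mg.
cariparin: 15–59 mL/min → 50% of 1500 mg = 750 mg.
Total = 450 + 750 = 1200 mg.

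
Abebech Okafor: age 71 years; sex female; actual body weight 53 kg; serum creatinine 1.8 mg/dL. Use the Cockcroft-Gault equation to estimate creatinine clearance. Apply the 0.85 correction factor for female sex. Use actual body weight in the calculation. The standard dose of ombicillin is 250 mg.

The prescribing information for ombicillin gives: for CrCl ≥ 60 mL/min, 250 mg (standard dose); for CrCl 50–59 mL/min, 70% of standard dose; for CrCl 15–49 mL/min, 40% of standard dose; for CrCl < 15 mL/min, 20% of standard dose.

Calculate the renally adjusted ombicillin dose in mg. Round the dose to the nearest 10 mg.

CrCl = (140 − 71) × 53 / (72 × 1.8) × 0.85 = 3657.0 / 129.60 × 0.85 ≈ 24.0 mL/min
CrCl ≈ 24 mL/min → bracket 15–49 mL/min.
40% of 250 mg = 100 mg

100 mg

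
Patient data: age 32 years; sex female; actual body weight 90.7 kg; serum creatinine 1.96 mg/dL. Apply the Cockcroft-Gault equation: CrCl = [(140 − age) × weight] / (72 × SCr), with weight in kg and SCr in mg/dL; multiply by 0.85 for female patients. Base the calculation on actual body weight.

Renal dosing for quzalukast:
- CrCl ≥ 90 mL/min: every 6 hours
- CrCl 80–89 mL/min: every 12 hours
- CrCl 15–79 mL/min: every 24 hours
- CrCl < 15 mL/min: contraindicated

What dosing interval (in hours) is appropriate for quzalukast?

every 24 hours

CrCl = (140 − 32) × 90.7 / (72 × 1.96) × 0.85 = 9795.6 / 141.12 × 0.85 ≈ 59.0 mL/min
CrCl ≈ 59 mL/min → bracket 15–79 mL/min → every 24 hours.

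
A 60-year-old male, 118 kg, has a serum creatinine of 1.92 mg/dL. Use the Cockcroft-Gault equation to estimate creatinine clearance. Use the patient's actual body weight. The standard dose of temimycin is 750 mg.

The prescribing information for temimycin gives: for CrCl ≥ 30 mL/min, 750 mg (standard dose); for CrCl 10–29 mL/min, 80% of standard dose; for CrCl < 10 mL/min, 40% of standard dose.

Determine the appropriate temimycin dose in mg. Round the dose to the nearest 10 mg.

750 mg

CrCl = (140 − 60) × 118 / (72 × 1.92) = 9440.0 / 138.24 ≈ 68.3 mL/min
CrCl ≈ 68 mL/min → bracket ≥ 30 mL/min.
100% of 750 mg = 750 mg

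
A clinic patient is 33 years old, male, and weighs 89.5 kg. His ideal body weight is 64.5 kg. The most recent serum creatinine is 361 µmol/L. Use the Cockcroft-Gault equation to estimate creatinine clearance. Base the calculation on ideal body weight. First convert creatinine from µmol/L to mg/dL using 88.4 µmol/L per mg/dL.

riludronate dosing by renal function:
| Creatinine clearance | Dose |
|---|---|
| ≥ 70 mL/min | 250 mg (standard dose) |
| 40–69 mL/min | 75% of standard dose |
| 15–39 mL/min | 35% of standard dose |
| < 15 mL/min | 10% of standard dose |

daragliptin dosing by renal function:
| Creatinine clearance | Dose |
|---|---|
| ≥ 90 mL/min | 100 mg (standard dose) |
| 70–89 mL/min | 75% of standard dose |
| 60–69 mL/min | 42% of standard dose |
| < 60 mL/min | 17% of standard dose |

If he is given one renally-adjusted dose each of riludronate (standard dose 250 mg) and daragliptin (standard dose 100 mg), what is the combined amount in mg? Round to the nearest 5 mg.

SCr = 361 / 88.4 = 4.084 mg/dL
CrCl = (140 − 33) × 64.5 / (72 × 4.084) = 6901.5 / 294.05 ≈ 23.5 mL/min
CrCl ≈ 23 mL/min.
riludronate: 15–39 mL/min → 35% of 250 mg = 87.5 mg.
daragliptin: < 60 mL/min → 17% of 100 mg = 17 mg.
Total = 87.5 + 17 = 104.5 mg.

105 mg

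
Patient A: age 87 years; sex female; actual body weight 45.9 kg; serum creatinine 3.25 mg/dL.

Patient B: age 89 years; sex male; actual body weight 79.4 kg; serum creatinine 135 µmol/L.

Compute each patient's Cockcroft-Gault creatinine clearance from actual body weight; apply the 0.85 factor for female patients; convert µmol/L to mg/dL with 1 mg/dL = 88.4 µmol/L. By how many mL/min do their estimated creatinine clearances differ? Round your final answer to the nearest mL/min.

Patient A: CrCl = (140 − 87) × 45.9 / (72 × 3.25) × 0.85 = 2432.7 / 234.00 × 0.85 ≈ 8.8 mL/min
Patient B: SCr = 135 / 88.4 = 1.527 mg/dL
Patient B: CrCl = (140 − 89) × 79.4 / (72 × 1.527) = 4049.4 / 109.94 ≈ 36.8 mL/min
|8.8 − 36.8| = 28.0 mL/min

28 mL/min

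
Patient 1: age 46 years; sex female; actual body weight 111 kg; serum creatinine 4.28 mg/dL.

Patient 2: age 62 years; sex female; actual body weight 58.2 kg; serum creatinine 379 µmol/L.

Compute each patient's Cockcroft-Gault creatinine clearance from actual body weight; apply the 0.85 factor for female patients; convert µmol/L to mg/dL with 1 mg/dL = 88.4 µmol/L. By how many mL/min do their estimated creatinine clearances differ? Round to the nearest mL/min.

Patient 1: CrCl = (140 − 46) × 111 / (72 × 4.28) × 0.85 = 10434.0 / 308.16 × 0.85 ≈ 28.8 mL/min
Patient 2: SCr = 379 / 88.4 = 4.287 mg/dL
Patient 2: CrCl = (140 − 62) × 58.2 / (72 × 4.287) × 0.85 = 4539.6 / 308.66 × 0.85 ≈ 12.5 mL/min
|28.8 − 12.5| = 16.3 mL/min

16 mL/min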